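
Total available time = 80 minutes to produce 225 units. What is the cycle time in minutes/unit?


Formula: CT = Available Time / Number of Units
CT = 80 min / 225 units
CT = 0.36 min/unit

0.36 min/unit


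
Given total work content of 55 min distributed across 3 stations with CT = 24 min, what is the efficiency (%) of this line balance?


Formula: Efficiency = Sum of Task Times / (N_stations * CT) * 100
Total station capacity = 3 stations * 24 min = 72 min
Efficiency = 55 / 72 * 100 = 76.4%

76.4%


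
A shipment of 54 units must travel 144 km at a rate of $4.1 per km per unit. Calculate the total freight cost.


TC = dist * cost * units = 144 * 4.1 * 54 = $31881.60

$31881.60


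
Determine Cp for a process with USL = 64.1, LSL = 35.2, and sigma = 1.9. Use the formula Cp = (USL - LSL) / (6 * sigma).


Cp = (64.1 - 35.2) / (6 * 1.9)

2.54


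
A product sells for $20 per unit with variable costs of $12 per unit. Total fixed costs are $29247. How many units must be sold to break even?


Formula: BEQ = Fixed Costs / (Price - Variable Cost)
Contribution margin = $20 - $12 = $8/unit
BEQ = ceil($29247 / $8/unit) = ceil(3655.88) = 3656 units

3656 units


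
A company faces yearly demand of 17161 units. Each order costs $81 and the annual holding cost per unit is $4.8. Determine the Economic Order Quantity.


Formula: EOQ = sqrt(2 * D * S / H)
Numerator: 2 * 17161 * 81 = 2780082
2DS/H = 2780082 / 4.8 = 579183.8
EOQ = sqrt(579183.8) = 761.0 units

761.0 units


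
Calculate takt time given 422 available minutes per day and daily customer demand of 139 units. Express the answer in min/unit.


Formula: Takt Time = Available Production Time / Customer Demand
Takt = 422 min/day / 139 units/day
Takt = 3.04 min/unit

3.04 min/unit


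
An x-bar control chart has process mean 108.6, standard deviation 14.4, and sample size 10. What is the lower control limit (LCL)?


LCL = 108.6 - 3 * 14.4 / sqrt(10)

94.94


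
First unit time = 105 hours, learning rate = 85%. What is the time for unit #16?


Formula: T_n = T_1 * (learning_rate)^(log2(n)) where learning_rate = rate/100
Doublings = log2(16) = 4
T_n = 105 * 0.85^4
T_n = 105 * 0.522 = 54.8 hours

54.8 hours


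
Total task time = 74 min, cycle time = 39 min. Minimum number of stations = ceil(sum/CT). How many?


Formula: N_min = ceil(Sum of Task Times / Cycle Time)
N_min = ceil(74 min / 39 min) = ceil(1.8974)
N_min = 2 stations

2


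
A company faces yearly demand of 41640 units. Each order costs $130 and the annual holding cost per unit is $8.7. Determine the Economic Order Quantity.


Formula: EOQ = sqrt(2 * D * S / H)
Numerator: 2 * 41640 * 130 = 10826400
2DS/H = 10826400 / 8.7 = 1244413.8
EOQ = sqrt(1244413.8) = 1115.5 units

1115.5 units


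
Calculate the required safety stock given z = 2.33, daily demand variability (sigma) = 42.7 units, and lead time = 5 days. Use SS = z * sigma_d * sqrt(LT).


Formula: SS = z * sigma_d * sqrt(LT)
sqrt(LT) = sqrt(5) = 2.2361
SS = 2.33 * 42.7 * 2.2361
SS = 222.5 units

222.5 units


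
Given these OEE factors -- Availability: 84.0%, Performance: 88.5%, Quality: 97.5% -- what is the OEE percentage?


Formula: OEE = Availability * Performance * Quality / 10000
A * P = 84.0% * 88.5% / 100 = 74.34%
OEE = 74.34% * 97.5% / 100 = 72.5%

72.5%


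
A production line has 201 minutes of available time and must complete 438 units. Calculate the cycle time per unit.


Formula: CT = Available Time / Number of Units
CT = 201 min / 438 units
CT = 0.46 min/unit

0.46 min/unit


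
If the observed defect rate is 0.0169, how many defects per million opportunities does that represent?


DPMO = defect_rate * 1000000 = 0.0169 * 1000000

16900


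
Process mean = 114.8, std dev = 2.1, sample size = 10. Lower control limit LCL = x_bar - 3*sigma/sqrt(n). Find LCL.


LCL = 114.8 - 3 * 2.1 / sqrt(10)

112.81


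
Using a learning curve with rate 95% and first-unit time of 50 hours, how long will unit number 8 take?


Formula: T_n = T_1 * (learning_rate)^(log2(n)) where learning_rate = rate/100
Doublings = log2(8) = 3
T_n = 50 * 0.95^3
T_n = 50 * 0.8574 = 42.9 hours

42.9 hours


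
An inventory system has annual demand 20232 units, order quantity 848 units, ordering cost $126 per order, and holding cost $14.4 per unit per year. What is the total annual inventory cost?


TC = 20232/848 * 126 + 848/2 * 14.4

$9111.77


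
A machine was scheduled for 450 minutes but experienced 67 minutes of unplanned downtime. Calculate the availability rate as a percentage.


Formula: Availability = (Planned Time - Downtime) / Planned Time * 100
Uptime = 450 - 67 = 383 min
Availability = 383 / 450 * 100 = 85.1%

85.1%


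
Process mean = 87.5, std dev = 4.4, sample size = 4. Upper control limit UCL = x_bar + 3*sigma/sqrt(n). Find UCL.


UCL = 87.5 + 3 * 4.4 / sqrt(4)

94.1


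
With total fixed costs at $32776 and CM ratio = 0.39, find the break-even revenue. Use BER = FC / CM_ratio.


Formula: BER = Fixed Costs / Contribution Margin Ratio
BER = $32776 / 0.39
BER = $84041.03 (to the nearest cent)

$84041.03


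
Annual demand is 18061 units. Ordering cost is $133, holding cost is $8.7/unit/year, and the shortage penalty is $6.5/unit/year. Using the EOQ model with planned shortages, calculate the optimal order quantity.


Formula: EOQ* = sqrt(2DS/H) * sqrt((H+P)/P)
Base EOQ = sqrt(2*18061*133/8.7) = 743.11 units
Correction = sqrt((8.7+6.5)/6.5) = 1.5292
EOQ* = 743.11 * 1.5292 = 1136.4 units

1136.4 units


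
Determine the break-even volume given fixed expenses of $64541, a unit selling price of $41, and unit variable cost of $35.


Formula: BEQ = Fixed Costs / (Price - Variable Cost)
Contribution margin = $41 - $35 = $6/unit
BEQ = ceil($64541 / $6/unit) = ceil(10756.83) = 10757 units

10757 units


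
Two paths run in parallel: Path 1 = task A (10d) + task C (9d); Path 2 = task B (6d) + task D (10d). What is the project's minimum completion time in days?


Path 1 = 10 + 9 = 19 days
Path 2 = 6 + 10 = 16 days
Duration = max(19, 16) = 19 days

19 days


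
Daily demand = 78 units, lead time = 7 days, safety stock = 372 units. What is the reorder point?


Formula: ROP = (Daily Demand * Lead Time) + Safety Stock
Demand during lead time = 78 * 7 = 546 units
ROP = 546 + 372 = 918 units

918 units


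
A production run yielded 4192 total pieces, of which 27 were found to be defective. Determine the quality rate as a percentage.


Formula: Quality Rate = Good Pieces / Total Pieces * 100
Good pieces = 4192 - 27 = 4165
QR = 4165 / 4192 * 100 = 99.4%

99.4%


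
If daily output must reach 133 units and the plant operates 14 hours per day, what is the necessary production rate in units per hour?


Formula: Production Rate = Daily Demand / Available Hours
Rate = 133 units/day / 14 hours/day
Rate = 9.5 units/hour

9.5 units/hour


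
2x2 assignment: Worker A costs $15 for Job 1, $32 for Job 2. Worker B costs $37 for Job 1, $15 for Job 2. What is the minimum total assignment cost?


Option 1: A->1 + B->2 = $15 + $15 = $30
Option 2: A->2 + B->1 = $32 + $37 = $69
Min cost = min($30, $69) = $30

$30


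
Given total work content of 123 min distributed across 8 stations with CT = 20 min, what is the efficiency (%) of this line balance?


Formula: Efficiency = Sum of Task Times / (N_stations * CT) * 100
Total station capacity = 8 stations * 20 min = 160 min
Efficiency = 123 / 160 * 100 = 76.9%

76.9%


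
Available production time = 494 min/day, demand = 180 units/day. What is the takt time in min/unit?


Formula: Takt Time = Available Production Time / Customer Demand
Takt = 494 min/day / 180 units/day
Takt = 2.74 min/unit

2.74 min/unit


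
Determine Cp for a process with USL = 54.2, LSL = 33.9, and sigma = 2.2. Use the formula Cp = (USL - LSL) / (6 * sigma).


Cp = (54.2 - 33.9) / (6 * 2.2)

1.54


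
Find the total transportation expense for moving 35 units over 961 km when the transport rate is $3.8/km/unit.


TC = dist * cost * units = 961 * 3.8 * 35 = $127813.00

$127813.00


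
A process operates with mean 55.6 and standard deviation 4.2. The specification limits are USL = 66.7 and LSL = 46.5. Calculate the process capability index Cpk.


Cpu = (66.7 - 55.6) / (3 * 4.2) = 0.88
Cpl = (55.6 - 46.5) / (3 * 4.2) = 0.72
Cpk = min(0.88, 0.72) = 0.72

0.72


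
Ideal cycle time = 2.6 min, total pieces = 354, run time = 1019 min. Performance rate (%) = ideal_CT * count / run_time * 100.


Formula: Performance = (Ideal CT * Total Count) / Run Time * 100
Ideal output time = 2.6 * 354 = 920.4 min
Performance = 920.4 / 1019 * 100 = 90.3%

90.3%


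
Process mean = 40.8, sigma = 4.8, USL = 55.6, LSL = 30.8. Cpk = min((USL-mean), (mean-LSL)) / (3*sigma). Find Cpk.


Cpu = (55.6 - 40.8) / (3 * 4.8) = 1.03
Cpl = (40.8 - 30.8) / (3 * 4.8) = 0.69
Cpk = min(1.03, 0.69) = 0.69

0.69


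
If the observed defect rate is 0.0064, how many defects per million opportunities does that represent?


DPMO = defect_rate * 1000000 = 0.0064 * 1000000

6400


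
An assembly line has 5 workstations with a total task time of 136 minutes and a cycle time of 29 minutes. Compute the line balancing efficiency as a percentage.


Formula: Efficiency = Sum of Task Times / (N_stations * CT) * 100
Total station capacity = 5 stations * 29 min = 145 min
Efficiency = 136 / 145 * 100 = 93.8%

93.8%


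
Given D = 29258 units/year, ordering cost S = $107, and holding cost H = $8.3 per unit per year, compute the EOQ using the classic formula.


Formula: EOQ = sqrt(2 * D * S / H)
Numerator: 2 * 29258 * 107 = 6261212
2DS/H = 6261212 / 8.3 = 754362.9
EOQ = sqrt(754362.9) = 868.5 units

868.5 units


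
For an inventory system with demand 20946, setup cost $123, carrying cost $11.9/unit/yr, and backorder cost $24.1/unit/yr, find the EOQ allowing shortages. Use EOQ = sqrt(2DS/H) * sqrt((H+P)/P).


Formula: EOQ* = sqrt(2DS/H) * sqrt((H+P)/P)
Base EOQ = sqrt(2*20946*123/11.9) = 658.03 units
Correction = sqrt((11.9+24.1)/24.1) = 1.2222
EOQ* = 658.03 * 1.2222 = 804.2 units

804.2 units


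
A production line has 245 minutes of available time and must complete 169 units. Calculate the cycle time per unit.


Formula: CT = Available Time / Number of Units
CT = 245 min / 169 units
CT = 1.45 min/unit

1.45 min/unit


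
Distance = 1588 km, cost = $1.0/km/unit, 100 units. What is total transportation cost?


TC = dist * cost * units = 1588 * 1.0 * 100 = $158800.00

$158800.00


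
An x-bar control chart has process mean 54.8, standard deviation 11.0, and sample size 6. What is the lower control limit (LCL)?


LCL = 54.8 - 3 * 11.0 / sqrt(6)

41.33


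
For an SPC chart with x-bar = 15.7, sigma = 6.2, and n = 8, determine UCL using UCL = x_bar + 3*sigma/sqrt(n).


UCL = 15.7 + 3 * 6.2 / sqrt(8)

22.28


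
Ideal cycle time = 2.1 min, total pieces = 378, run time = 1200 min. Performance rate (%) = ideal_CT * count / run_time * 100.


Formula: Performance = (Ideal CT * Total Count) / Run Time * 100
Ideal output time = 2.1 * 378 = 793.8 min
Performance = 793.8 / 1200 * 100 = 66.2%

66.2%


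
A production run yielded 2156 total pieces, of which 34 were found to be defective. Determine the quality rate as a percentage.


Formula: Quality Rate = Good Pieces / Total Pieces * 100
Good pieces = 2156 - 34 = 2122
QR = 2122 / 2156 * 100 = 98.4%

98.4%


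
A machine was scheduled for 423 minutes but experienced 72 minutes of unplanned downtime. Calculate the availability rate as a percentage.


Formula: Availability = (Planned Time - Downtime) / Planned Time * 100
Uptime = 423 - 72 = 351 min
Availability = 351 / 423 * 100 = 83.0%

83.0%


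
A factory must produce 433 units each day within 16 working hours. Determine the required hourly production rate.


Formula: Production Rate = Daily Demand / Available Hours
Rate = 433 units/day / 16 hours/day
Rate = 27.1 units/hour

27.1 units/hour


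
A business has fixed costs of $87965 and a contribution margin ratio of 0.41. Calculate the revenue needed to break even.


Formula: BER = Fixed Costs / Contribution Margin Ratio
BER = $87965 / 0.41
BER = $214548.78 (to the nearest cent)

$214548.78


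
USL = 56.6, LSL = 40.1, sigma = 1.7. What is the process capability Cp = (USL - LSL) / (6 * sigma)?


Cp = (56.6 - 40.1) / (6 * 1.7)

1.62


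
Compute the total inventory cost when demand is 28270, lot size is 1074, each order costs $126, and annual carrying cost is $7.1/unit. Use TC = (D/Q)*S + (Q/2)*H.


TC = 28270/1074 * 126 + 1074/2 * 7.1

$7129.29


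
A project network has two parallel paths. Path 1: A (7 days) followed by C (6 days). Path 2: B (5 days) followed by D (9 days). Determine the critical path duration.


Path 1 = 7 + 6 = 13 days
Path 2 = 5 + 9 = 14 days
Duration = max(13, 14) = 14 days

14 days


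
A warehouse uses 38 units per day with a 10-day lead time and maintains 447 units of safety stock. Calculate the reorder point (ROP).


Formula: ROP = (Daily Demand * Lead Time) + Safety Stock
Demand during lead time = 38 * 10 = 380 units
ROP = 380 + 447 = 827 units

827 units


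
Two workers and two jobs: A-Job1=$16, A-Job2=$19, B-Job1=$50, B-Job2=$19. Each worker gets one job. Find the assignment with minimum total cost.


Option 1: A->1 + B->2 = $16 + $19 = $35
Option 2: A->2 + B->1 = $19 + $50 = $69
Min cost = min($35, $69) = $35

$35


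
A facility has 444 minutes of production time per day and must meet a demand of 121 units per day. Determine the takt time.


Formula: Takt Time = Available Production Time / Customer Demand
Takt = 444 min/day / 121 units/day
Takt = 3.67 min/unit

3.67 min/unit


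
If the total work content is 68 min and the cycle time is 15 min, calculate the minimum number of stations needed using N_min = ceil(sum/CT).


Formula: N_min = ceil(Sum of Task Times / Cycle Time)
N_min = ceil(68 min / 15 min) = ceil(4.5333)
N_min = 5 stations

5


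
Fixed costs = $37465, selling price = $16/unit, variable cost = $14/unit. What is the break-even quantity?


Formula: BEQ = Fixed Costs / (Price - Variable Cost)
Contribution margin = $16 - $14 = $2/unit
BEQ = ceil($37465 / $2/unit) = ceil(18732.5) = 18733 units

18733 units


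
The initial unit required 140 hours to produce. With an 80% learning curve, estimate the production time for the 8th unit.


Formula: T_n = T_1 * (learning_rate)^(log2(n)) where learning_rate = rate/100
Doublings = log2(8) = 3
T_n = 140 * 0.8^3
T_n = 140 * 0.512 = 71.7 hours

71.7 hours


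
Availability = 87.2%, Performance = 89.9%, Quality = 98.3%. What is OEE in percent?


Formula: OEE = Availability * Performance * Quality / 10000
A * P = 87.2% * 89.9% / 100 = 78.39%
OEE = 78.39% * 98.3% / 100 = 77.1%

77.1%


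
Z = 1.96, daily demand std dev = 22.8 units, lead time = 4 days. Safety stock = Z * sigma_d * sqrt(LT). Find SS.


Formula: SS = z * sigma_d * sqrt(LT)
sqrt(LT) = sqrt(4) = 2.0
SS = 1.96 * 22.8 * 2.0
SS = 89.4 units

89.4 units


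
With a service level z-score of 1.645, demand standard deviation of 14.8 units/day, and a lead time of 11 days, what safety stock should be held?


Formula: SS = z * sigma_d * sqrt(LT)
sqrt(LT) = sqrt(11) = 3.3166
SS = 1.645 * 14.8 * 3.3166
SS = 80.7 units

80.7 units


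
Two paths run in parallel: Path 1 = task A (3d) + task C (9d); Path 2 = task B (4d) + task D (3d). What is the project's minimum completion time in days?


Path 1 = 3 + 9 = 12 days
Path 2 = 4 + 3 = 7 days
Duration = max(12, 7) = 12 days

12 days


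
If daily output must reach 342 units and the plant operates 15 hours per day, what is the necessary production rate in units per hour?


Formula: Production Rate = Daily Demand / Available Hours
Rate = 342 units/day / 15 hours/day
Rate = 22.8 units/hour

22.8 units/hour


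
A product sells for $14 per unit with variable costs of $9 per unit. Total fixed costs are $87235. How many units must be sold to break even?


Formula: BEQ = Fixed Costs / (Price - Variable Cost)
Contribution margin = $14 - $9 = $5/unit
BEQ = ceil($87235 / $5/unit) = ceil(17447.0) = 17447 units

17447 units


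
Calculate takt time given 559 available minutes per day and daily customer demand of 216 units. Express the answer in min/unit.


Formula: Takt Time = Available Production Time / Customer Demand
Takt = 559 min/day / 216 units/day
Takt = 2.59 min/unit

2.59 min/unit


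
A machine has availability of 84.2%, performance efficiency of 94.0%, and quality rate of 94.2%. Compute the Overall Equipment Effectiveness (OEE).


Formula: OEE = Availability * Performance * Quality / 10000
A * P = 84.2% * 94.0% / 100 = 79.15%
OEE = 79.15% * 94.2% / 100 = 74.6%

74.6%


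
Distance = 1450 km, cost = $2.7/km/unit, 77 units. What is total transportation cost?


TC = dist * cost * units = 1450 * 2.7 * 77 = $301455.00

$301455.00


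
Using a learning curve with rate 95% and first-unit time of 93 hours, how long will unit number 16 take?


Formula: T_n = T_1 * (learning_rate)^(log2(n)) where learning_rate = rate/100
Doublings = log2(16) = 4
T_n = 93 * 0.95^4
T_n = 93 * 0.8145 = 75.7 hours

75.7 hours


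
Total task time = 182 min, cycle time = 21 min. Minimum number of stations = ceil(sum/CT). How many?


Formula: N_min = ceil(Sum of Task Times / Cycle Time)
N_min = ceil(182 min / 21 min) = ceil(8.6667)
N_min = 9 stations

9


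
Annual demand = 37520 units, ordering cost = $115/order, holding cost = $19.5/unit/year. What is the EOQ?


Formula: EOQ = sqrt(2 * D * S / H)
Numerator: 2 * 37520 * 115 = 8629600
2DS/H = 8629600 / 19.5 = 442543.6
EOQ = sqrt(442543.6) = 665.2 units

665.2 units


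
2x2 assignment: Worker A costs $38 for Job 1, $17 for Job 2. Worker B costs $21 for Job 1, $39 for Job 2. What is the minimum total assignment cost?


Option 1: A->1 + B->2 = $38 + $39 = $77
Option 2: A->2 + B->1 = $17 + $21 = $38
Min cost = min($77, $38) = $38

$38


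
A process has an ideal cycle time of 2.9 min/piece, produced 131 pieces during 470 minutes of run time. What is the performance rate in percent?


Formula: Performance = (Ideal CT * Total Count) / Run Time * 100
Ideal output time = 2.9 * 131 = 379.9 min
Performance = 379.9 / 470 * 100 = 80.8%

80.8%


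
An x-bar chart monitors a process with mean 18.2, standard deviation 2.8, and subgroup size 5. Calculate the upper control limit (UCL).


UCL = 18.2 + 3 * 2.8 / sqrt(5)

21.96


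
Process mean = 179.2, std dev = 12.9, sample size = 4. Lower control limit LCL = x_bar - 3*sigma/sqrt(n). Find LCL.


LCL = 179.2 - 3 * 12.9 / sqrt(4)

159.85


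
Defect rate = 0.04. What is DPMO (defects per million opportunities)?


DPMO = defect_rate * 1000000 = 0.04 * 1000000

40000


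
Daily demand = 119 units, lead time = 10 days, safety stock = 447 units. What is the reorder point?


Formula: ROP = (Daily Demand * Lead Time) + Safety Stock
Demand during lead time = 119 * 10 = 1190 units
ROP = 1190 + 447 = 1637 units

1637 units


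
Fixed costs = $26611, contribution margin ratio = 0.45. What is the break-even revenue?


Formula: BER = Fixed Costs / Contribution Margin Ratio
BER = $26611 / 0.45
BER = $59135.56 (to the nearest cent)

$59135.56


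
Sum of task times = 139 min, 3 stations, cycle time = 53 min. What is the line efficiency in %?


Formula: Efficiency = Sum of Task Times / (N_stations * CT) * 100
Total station capacity = 3 stations * 53 min = 159 min
Efficiency = 139 / 159 * 100 = 87.4%

87.4%


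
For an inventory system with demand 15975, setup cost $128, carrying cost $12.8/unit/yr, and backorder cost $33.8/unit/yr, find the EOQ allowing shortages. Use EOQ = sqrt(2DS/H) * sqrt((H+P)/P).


Formula: EOQ* = sqrt(2DS/H) * sqrt((H+P)/P)
Base EOQ = sqrt(2*15975*128/12.8) = 565.24 units
Correction = sqrt((12.8+33.8)/33.8) = 1.17418
EOQ* = 565.24 * 1.17418 = 663.7 units

663.7 units


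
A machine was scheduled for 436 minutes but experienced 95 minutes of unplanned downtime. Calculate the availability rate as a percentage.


Formula: Availability = (Planned Time - Downtime) / Planned Time * 100
Uptime = 436 - 95 = 341 min
Availability = 341 / 436 * 100 = 78.2%

78.2%


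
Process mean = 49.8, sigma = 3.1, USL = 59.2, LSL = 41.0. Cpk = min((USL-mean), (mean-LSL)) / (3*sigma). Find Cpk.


Cpu = (59.2 - 49.8) / (3 * 3.1) = 1.01
Cpl = (49.8 - 41.0) / (3 * 3.1) = 0.95
Cpk = min(1.01, 0.95) = 0.95

0.95


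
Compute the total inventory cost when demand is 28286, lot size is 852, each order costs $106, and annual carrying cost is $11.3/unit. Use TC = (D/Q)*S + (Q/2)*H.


TC = 28286/852 * 106 + 852/2 * 11.3

$8332.95


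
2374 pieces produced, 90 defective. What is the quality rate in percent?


Formula: Quality Rate = Good Pieces / Total Pieces * 100
Good pieces = 2374 - 90 = 2284
QR = 2284 / 2374 * 100 = 96.2%

96.2%


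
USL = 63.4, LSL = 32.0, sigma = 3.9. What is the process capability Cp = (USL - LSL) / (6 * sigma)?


Cp = (63.4 - 32.0) / (6 * 3.9)

1.34


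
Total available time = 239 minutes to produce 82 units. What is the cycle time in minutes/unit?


Formula: CT = Available Time / Number of Units
CT = 239 min / 82 units
CT = 2.91 min/unit

2.91 min/unit


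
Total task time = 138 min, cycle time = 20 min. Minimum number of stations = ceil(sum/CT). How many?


Formula: N_min = ceil(Sum of Task Times / Cycle Time)
N_min = ceil(138 min / 20 min) = ceil(6.9)
N_min = 7 stations

7


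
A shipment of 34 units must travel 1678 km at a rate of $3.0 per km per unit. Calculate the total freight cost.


TC = dist * cost * units = 1678 * 3.0 * 34 = $171156.00

$171156.00


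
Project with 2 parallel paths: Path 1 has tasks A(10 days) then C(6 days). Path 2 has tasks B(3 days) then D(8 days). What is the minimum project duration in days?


Path 1 = 10 + 6 = 16 days
Path 2 = 3 + 8 = 11 days
Duration = max(16, 11) = 16 days

16 days


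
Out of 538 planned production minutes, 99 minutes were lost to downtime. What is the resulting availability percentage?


Formula: Availability = (Planned Time - Downtime) / Planned Time * 100
Uptime = 538 - 99 = 439 min
Availability = 439 / 538 * 100 = 81.6%

81.6%


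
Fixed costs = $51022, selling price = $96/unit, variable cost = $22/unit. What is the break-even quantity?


Formula: BEQ = Fixed Costs / (Price - Variable Cost)
Contribution margin = $96 - $22 = $74/unit
BEQ = ceil($51022 / $74/unit) = ceil(689.49) = 690 units

690 units


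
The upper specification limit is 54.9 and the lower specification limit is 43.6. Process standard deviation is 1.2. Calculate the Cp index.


Cp = (54.9 - 43.6) / (6 * 1.2)

1.57


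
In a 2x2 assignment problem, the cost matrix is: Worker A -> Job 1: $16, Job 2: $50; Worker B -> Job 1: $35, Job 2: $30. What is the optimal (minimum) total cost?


Option 1: A->1 + B->2 = $16 + $30 = $46
Option 2: A->2 + B->1 = $50 + $35 = $85
Min cost = min($46, $85) = $46

$46


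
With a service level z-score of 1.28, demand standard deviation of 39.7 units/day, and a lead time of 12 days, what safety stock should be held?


Formula: SS = z * sigma_d * sqrt(LT)
sqrt(LT) = sqrt(12) = 3.4641
SS = 1.28 * 39.7 * 3.4641
SS = 176.0 units

176.0 units


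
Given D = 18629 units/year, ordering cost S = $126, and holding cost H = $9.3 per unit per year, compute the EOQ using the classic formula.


Formula: EOQ = sqrt(2 * D * S / H)
Numerator: 2 * 18629 * 126 = 4694508
2DS/H = 4694508 / 9.3 = 504785.8
EOQ = sqrt(504785.8) = 710.5 units

710.5 units


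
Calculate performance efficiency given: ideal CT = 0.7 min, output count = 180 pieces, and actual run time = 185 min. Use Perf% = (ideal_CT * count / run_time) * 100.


Formula: Performance = (Ideal CT * Total Count) / Run Time * 100
Ideal output time = 0.7 * 180 = 126.0 min
Performance = 126.0 / 185 * 100 = 68.1%

68.1%


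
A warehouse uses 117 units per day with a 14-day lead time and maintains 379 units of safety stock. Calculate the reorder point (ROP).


Formula: ROP = (Daily Demand * Lead Time) + Safety Stock
Demand during lead time = 117 * 14 = 1638 units
ROP = 1638 + 379 = 2017 units

2017 units


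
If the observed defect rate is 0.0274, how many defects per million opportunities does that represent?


DPMO = defect_rate * 1000000 = 0.0274 * 1000000

27400


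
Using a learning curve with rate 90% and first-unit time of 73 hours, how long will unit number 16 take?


Formula: T_n = T_1 * (learning_rate)^(log2(n)) where learning_rate = rate/100
Doublings = log2(16) = 4
T_n = 73 * 0.9^4
T_n = 73 * 0.6561 = 47.9 hours

47.9 hours


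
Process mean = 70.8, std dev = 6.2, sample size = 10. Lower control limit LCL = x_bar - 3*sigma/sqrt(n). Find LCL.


LCL = 70.8 - 3 * 6.2 / sqrt(10)

64.92


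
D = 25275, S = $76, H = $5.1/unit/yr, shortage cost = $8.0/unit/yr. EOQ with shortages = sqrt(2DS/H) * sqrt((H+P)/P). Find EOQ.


Formula: EOQ* = sqrt(2DS/H) * sqrt((H+P)/P)
Base EOQ = sqrt(2*25275*76/5.1) = 867.93 units
Correction = sqrt((5.1+8.0)/8.0) = 1.27965
EOQ* = 867.93 * 1.27965 = 1110.6 units

1110.6 units


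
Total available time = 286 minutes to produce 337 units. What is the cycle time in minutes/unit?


Formula: CT = Available Time / Number of Units
CT = 286 min / 337 units
CT = 0.85 min/unit

0.85 min/unit


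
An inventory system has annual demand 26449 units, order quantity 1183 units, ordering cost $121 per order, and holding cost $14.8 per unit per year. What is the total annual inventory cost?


TC = 26449/1183 * 121 + 1183/2 * 14.8

$11459.47


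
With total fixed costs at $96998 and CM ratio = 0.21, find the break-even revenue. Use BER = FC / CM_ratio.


Formula: BER = Fixed Costs / Contribution Margin Ratio
BER = $96998 / 0.21
BER = $461895.24 (to the nearest cent)

$461895.24


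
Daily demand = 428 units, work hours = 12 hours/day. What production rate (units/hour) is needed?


Formula: Production Rate = Daily Demand / Available Hours
Rate = 428 units/day / 12 hours/day
Rate = 35.7 units/hour

35.7 units/hour


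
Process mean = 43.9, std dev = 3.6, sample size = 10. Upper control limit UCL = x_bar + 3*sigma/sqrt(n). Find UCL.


UCL = 43.9 + 3 * 3.6 / sqrt(10)

47.32


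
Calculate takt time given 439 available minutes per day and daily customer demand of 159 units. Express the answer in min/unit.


Formula: Takt Time = Available Production Time / Customer Demand
Takt = 439 min/day / 159 units/day
Takt = 2.76 min/unit

2.76 min/unit


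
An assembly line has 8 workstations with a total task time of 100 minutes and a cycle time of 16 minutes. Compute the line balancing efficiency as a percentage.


Formula: Efficiency = Sum of Task Times / (N_stations * CT) * 100
Total station capacity = 8 stations * 16 min = 128 min
Efficiency = 100 / 128 * 100 = 78.1%

78.1%


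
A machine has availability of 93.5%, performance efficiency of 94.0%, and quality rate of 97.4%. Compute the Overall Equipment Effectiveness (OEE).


Formula: OEE = Availability * Performance * Quality / 10000
A * P = 93.5% * 94.0% / 100 = 87.89%
OEE = 87.89% * 97.4% / 100 = 85.6%

85.6%


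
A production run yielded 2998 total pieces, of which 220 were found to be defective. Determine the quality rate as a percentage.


Formula: Quality Rate = Good Pieces / Total Pieces * 100
Good pieces = 2998 - 220 = 2778
QR = 2778 / 2998 * 100 = 92.7%

92.7%


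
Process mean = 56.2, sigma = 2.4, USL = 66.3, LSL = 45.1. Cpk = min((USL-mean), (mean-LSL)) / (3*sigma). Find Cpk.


Cpu = (66.3 - 56.2) / (3 * 2.4) = 1.4
Cpl = (56.2 - 45.1) / (3 * 2.4) = 1.54
Cpk = min(1.4, 1.54) = 1.4

1.4


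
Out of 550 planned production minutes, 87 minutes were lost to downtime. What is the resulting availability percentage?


Formula: Availability = (Planned Time - Downtime) / Planned Time * 100
Uptime = 550 - 87 = 463 min
Availability = 463 / 550 * 100 = 84.2%

84.2%


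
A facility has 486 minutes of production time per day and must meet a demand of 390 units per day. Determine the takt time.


Formula: Takt Time = Available Production Time / Customer Demand
Takt = 486 min/day / 390 units/day
Takt = 1.25 min/unit

1.25 min/unit


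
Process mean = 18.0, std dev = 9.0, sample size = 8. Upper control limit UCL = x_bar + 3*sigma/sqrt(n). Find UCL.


UCL = 18.0 + 3 * 9.0 / sqrt(8)

27.55


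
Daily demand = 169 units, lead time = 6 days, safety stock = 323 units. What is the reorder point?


Formula: ROP = (Daily Demand * Lead Time) + Safety Stock
Demand during lead time = 169 * 6 = 1014 units
ROP = 1014 + 323 = 1337 units

1337 units


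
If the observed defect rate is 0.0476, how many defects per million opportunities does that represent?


DPMO = defect_rate * 1000000 = 0.0476 * 1000000

47600


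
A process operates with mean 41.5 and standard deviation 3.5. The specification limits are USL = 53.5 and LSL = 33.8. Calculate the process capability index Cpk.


Cpu = (53.5 - 41.5) / (3 * 3.5) = 1.14
Cpl = (41.5 - 33.8) / (3 * 3.5) = 0.73
Cpk = min(1.14, 0.73) = 0.73

0.73


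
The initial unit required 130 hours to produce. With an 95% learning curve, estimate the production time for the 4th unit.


Formula: T_n = T_1 * (learning_rate)^(log2(n)) where learning_rate = rate/100
Doublings = log2(4) = 2
T_n = 130 * 0.95^2
T_n = 130 * 0.9025 = 117.3 hours

117.3 hours


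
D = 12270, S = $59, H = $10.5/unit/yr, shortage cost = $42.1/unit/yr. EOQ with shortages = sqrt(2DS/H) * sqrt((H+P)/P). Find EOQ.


Formula: EOQ* = sqrt(2DS/H) * sqrt((H+P)/P)
Base EOQ = sqrt(2*12270*59/10.5) = 371.34 units
Correction = sqrt((10.5+42.1)/42.1) = 1.11777
EOQ* = 371.34 * 1.11777 = 415.1 units

415.1 units


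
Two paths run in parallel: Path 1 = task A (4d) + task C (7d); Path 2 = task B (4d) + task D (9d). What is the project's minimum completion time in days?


Path 1 = 4 + 7 = 11 days
Path 2 = 4 + 9 = 13 days
Duration = max(11, 13) = 13 days

13 days


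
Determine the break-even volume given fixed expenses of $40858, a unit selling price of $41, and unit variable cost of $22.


Formula: BEQ = Fixed Costs / (Price - Variable Cost)
Contribution margin = $41 - $22 = $19/unit
BEQ = ceil($40858 / $19/unit) = ceil(2150.42) = 2151 units

2151 units


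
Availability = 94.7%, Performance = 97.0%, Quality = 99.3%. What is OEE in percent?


Formula: OEE = Availability * Performance * Quality / 10000
A * P = 94.7% * 97.0% / 100 = 91.86%
OEE = 91.86% * 99.3% / 100 = 91.2%

91.2%


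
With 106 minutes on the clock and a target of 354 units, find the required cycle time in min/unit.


Formula: CT = Available Time / Number of Units
CT = 106 min / 354 units
CT = 0.3 min/unit

0.3 min/unit


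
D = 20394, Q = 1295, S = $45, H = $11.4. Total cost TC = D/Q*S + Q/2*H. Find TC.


TC = 20394/1295 * 45 + 1295/2 * 11.4

$8090.17


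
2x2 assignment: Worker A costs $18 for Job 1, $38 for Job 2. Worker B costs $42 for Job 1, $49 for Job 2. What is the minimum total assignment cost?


Option 1: A->1 + B->2 = $18 + $49 = $67
Option 2: A->2 + B->1 = $38 + $42 = $80
Min cost = min($67, $80) = $67

$67


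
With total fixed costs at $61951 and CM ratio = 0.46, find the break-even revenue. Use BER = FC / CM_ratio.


Formula: BER = Fixed Costs / Contribution Margin Ratio
BER = $61951 / 0.46
BER = $134676.09 (to the nearest cent)

$134676.09


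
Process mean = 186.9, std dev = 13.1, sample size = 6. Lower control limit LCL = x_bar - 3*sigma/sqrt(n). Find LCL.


LCL = 186.9 - 3 * 13.1 / sqrt(6)

170.86


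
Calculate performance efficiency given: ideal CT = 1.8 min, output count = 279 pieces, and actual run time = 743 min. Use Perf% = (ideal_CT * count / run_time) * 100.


Formula: Performance = (Ideal CT * Total Count) / Run Time * 100
Ideal output time = 1.8 * 279 = 502.2 min
Performance = 502.2 / 743 * 100 = 67.6%

67.6%


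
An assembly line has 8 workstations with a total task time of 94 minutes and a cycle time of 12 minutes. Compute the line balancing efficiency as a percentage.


Formula: Efficiency = Sum of Task Times / (N_stations * CT) * 100
Total station capacity = 8 stations * 12 min = 96 min
Efficiency = 94 / 96 * 100 = 97.9%

97.9%


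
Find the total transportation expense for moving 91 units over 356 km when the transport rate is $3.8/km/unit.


TC = dist * cost * units = 356 * 3.8 * 91 = $123104.80

$123104.80


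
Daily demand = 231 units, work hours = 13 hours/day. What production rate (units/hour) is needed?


Formula: Production Rate = Daily Demand / Available Hours
Rate = 231 units/day / 13 hours/day
Rate = 17.8 units/hour

17.8 units/hour


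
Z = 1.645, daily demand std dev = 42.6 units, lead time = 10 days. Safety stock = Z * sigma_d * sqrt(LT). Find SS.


Formula: SS = z * sigma_d * sqrt(LT)
sqrt(LT) = sqrt(10) = 3.1623
SS = 1.645 * 42.6 * 3.1623
SS = 221.6 units

221.6 units


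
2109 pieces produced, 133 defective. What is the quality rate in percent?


Formula: Quality Rate = Good Pieces / Total Pieces * 100
Good pieces = 2109 - 133 = 1976
QR = 1976 / 2109 * 100 = 93.7%

93.7%


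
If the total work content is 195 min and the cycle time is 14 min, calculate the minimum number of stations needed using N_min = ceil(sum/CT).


Formula: N_min = ceil(Sum of Task Times / Cycle Time)
N_min = ceil(195 min / 14 min) = ceil(13.9286)
N_min = 14 stations

14


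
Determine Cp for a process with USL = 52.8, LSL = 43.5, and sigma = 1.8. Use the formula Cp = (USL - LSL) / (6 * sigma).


Cp = (52.8 - 43.5) / (6 * 1.8)

0.86


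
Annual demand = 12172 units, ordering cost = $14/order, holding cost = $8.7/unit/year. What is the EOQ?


Formula: EOQ = sqrt(2 * D * S / H)
Numerator: 2 * 12172 * 14 = 340816
2DS/H = 340816 / 8.7 = 39174.3
EOQ = sqrt(39174.3) = 197.9 units

197.9 units


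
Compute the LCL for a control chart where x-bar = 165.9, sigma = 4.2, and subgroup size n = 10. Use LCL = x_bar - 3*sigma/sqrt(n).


LCL = 165.9 - 3 * 4.2 / sqrt(10)

161.92


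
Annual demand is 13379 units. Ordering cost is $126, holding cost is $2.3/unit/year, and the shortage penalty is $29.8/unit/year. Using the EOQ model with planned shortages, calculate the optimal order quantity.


Formula: EOQ* = sqrt(2DS/H) * sqrt((H+P)/P)
Base EOQ = sqrt(2*13379*126/2.3) = 1210.73 units
Correction = sqrt((2.3+29.8)/29.8) = 1.03787
EOQ* = 1210.73 * 1.03787 = 1256.6 units

1256.6 units


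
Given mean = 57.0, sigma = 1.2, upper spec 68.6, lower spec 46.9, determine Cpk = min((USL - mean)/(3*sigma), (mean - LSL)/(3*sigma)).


Cpu = (68.6 - 57.0) / (3 * 1.2) = 3.22
Cpl = (57.0 - 46.9) / (3 * 1.2) = 2.81
Cpk = min(3.22, 2.81) = 2.81

2.81


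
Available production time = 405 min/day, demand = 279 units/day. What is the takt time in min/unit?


Formula: Takt Time = Available Production Time / Customer Demand
Takt = 405 min/day / 279 units/day
Takt = 1.45 min/unit

1.45 min/unit


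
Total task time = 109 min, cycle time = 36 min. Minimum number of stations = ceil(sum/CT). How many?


Formula: N_min = ceil(Sum of Task Times / Cycle Time)
N_min = ceil(109 min / 36 min) = ceil(3.0278)
N_min = 4 stations

4


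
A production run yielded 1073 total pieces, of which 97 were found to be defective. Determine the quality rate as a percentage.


Formula: Quality Rate = Good Pieces / Total Pieces * 100
Good pieces = 1073 - 97 = 976
QR = 976 / 1073 * 100 = 91.0%

91.0%


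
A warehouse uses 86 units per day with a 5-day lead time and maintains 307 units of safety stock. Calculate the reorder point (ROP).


Formula: ROP = (Daily Demand * Lead Time) + Safety Stock
Demand during lead time = 86 * 5 = 430 units
ROP = 430 + 307 = 737 units

737 units


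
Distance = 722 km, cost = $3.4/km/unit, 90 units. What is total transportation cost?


TC = dist * cost * units = 722 * 3.4 * 90 = $220932.00

$220932.00


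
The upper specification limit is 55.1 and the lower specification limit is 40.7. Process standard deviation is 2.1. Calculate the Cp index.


Cp = (55.1 - 40.7) / (6 * 2.1)

1.14


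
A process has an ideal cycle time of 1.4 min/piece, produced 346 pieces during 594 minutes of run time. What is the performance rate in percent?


Formula: Performance = (Ideal CT * Total Count) / Run Time * 100
Ideal output time = 1.4 * 346 = 484.4 min
Performance = 484.4 / 594 * 100 = 81.5%

81.5%


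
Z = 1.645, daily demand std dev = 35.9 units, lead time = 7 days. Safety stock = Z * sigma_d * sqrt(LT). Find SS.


Formula: SS = z * sigma_d * sqrt(LT)
sqrt(LT) = sqrt(7) = 2.6458
SS = 1.645 * 35.9 * 2.6458
SS = 156.2 units

156.2 units


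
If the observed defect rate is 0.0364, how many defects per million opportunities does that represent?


DPMO = defect_rate * 1000000 = 0.0364 * 1000000

36400


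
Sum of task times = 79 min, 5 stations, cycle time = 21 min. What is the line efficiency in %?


Formula: Efficiency = Sum of Task Times / (N_stations * CT) * 100
Total station capacity = 5 stations * 21 min = 105 min
Efficiency = 79 / 105 * 100 = 75.2%

75.2%


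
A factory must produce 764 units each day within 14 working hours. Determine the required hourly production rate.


Formula: Production Rate = Daily Demand / Available Hours
Rate = 764 units/day / 14 hours/day
Rate = 54.6 units/hour

54.6 units/hour


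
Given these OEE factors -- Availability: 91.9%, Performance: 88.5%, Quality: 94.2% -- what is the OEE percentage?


Formula: OEE = Availability * Performance * Quality / 10000
A * P = 91.9% * 88.5% / 100 = 81.33%
OEE = 81.33% * 94.2% / 100 = 76.6%

76.6%


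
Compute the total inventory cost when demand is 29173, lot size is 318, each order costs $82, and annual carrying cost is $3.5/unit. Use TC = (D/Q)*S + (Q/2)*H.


TC = 29173/318 * 82 + 318/2 * 3.5

$8079.10


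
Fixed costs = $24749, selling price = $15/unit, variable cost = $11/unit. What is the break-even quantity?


Formula: BEQ = Fixed Costs / (Price - Variable Cost)
Contribution margin = $15 - $11 = $4/unit
BEQ = ceil($24749 / $4/unit) = ceil(6187.25) = 6188 units

6188 units


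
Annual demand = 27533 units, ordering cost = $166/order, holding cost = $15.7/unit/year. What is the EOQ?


Formula: EOQ = sqrt(2 * D * S / H)
Numerator: 2 * 27533 * 166 = 9140956
2DS/H = 9140956 / 15.7 = 582226.5
EOQ = sqrt(582226.5) = 763.0 units

763.0 units


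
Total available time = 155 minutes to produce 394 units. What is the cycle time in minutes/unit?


Formula: CT = Available Time / Number of Units
CT = 155 min / 394 units
CT = 0.39 min/unit

0.39 min/unit


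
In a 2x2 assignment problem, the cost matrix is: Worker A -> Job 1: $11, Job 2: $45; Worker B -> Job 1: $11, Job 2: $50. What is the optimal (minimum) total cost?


Option 1: A->1 + B->2 = $11 + $50 = $61
Option 2: A->2 + B->1 = $45 + $11 = $56
Min cost = min($61, $56) = $56

$56


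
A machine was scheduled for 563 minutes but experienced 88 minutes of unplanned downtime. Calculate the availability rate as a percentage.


Formula: Availability = (Planned Time - Downtime) / Planned Time * 100
Uptime = 563 - 88 = 475 min
Availability = 475 / 563 * 100 = 84.4%

84.4%


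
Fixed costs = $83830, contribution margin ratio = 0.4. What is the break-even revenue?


Formula: BER = Fixed Costs / Contribution Margin Ratio
BER = $83830 / 0.4
BER = $209575.00 (to the nearest cent)

$209575.00


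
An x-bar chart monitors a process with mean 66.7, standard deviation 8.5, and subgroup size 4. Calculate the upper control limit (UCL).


UCL = 66.7 + 3 * 8.5 / sqrt(4)

79.45


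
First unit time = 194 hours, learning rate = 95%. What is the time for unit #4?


Formula: T_n = T_1 * (learning_rate)^(log2(n)) where learning_rate = rate/100
Doublings = log2(4) = 2
T_n = 194 * 0.95^2
T_n = 194 * 0.9025 = 175.1 hours

175.1 hours
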